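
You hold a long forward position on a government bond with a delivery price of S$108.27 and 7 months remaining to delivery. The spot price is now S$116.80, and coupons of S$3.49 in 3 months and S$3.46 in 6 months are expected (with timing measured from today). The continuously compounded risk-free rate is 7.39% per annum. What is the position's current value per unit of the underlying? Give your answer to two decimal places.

S$6.34

PV(remaining coupons) I = 3.49·e^(−0.0739·3/12) + 3.46·e^(−0.0739·6/12) = 6.7606
Current forward F = (S − I)·e^(rT) = (116.80 − 6.7606)·e^(0.0739·7/12) = 110.0394 × 1.044051 = 114.8867
Value (long) = (F − K)·e^(−rT) = (114.8867 − 108.27) × 0.957808 = 6.3375
Value = S$6.34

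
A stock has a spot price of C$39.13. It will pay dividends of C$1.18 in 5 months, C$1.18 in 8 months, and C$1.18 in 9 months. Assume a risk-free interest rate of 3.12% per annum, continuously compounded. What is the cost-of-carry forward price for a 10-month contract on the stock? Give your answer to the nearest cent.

C$36.60

PV(dividends) I = 1.18·e^(−0.0312·5/12) + 1.18·e^(−0.0312·8/12) + 1.18·e^(−0.0312·9/12)
I = 1.1648 + 1.1557 + 1.1527 = 3.4732
F = (S − I)·e^(rT) = (39.13 − 3.4732) · e^(0.0312·10/12)
= 35.6568 · e^0.026000 = 35.6568 × 1.026341 = C$36.60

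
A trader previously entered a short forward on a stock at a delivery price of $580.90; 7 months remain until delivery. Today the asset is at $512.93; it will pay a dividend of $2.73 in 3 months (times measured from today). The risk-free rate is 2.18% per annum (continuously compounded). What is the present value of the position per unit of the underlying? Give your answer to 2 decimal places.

$63.34

PV(remaining dividends) I = 2.73·e^(−0.0218·3/12) = 2.7152
Current forward F = (S − I)·e^(rT) = (512.93 − 2.7152)·e^(0.0218·7/12) = 510.2148 × 1.012798 = 516.7445
Value (long) = (F − K)·e^(−rT) = (516.7445 − 580.90) × 0.987364 = -63.3448
Short position value = −(long value) = $63.34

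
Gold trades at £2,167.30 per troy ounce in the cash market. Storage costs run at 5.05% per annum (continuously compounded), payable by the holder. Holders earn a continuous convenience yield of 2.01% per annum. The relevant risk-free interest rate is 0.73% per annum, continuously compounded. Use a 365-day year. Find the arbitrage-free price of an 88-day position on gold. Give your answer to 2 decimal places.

Net carry = r + u − y = 0.0073 + 0.0505 − 0.0201 = 0.0377
F = S·e^((r+u−y)T) = 2167.30 · e^(0.0377 × 88/365) = 2167.30 · e^0.00908932
= 2167.30 × 1.00913075 = £2,187.09 per troy ounce

£2,187.09 per troy ounce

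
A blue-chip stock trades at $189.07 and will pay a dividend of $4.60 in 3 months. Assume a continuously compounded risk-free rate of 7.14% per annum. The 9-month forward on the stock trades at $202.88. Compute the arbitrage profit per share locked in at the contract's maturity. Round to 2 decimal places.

PV(dividends) I = 4.60·e^(−0.0714·3/12) = 4.5186
Fair forward F* = (S − I)·e^(rT) = (189.07 − 4.5186)·e^0.053550 = 184.5514 × 1.055010 = 194.7036
Market $202.88 > fair 194.7036: forward overpriced → cash-and-carry (borrow at r, buy the stock and collect the dividends, short the forward).
Profit at T = |F_mkt − F*| = |202.88 − 194.7036| = $8.18 per share

$8.18 per share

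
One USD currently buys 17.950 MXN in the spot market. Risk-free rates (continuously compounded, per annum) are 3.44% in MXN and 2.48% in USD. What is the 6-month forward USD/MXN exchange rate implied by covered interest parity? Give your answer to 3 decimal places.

18.036

F = S·e^((r_MXN − r_USD)T) = 17.950 · e^((0.0344 − 0.0248) × 6/12)
= 17.950 · e^0.004800 = 17.950 × 1.004812
F = 18.036 MXN per USD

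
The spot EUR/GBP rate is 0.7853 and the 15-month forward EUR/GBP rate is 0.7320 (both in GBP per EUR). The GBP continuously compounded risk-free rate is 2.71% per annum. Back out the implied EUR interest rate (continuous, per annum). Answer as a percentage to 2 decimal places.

F = S·e^((r_GBP − r_EUR)T) ⇒ r_EUR = r_GBP − ln(F/S)/T
ln(0.7320/0.7853) = -0.070285; /(15/12) = -0.056228
r_EUR = 0.0271 + 0.056228 = 0.083328
r_EUR = 8.33%

8.33%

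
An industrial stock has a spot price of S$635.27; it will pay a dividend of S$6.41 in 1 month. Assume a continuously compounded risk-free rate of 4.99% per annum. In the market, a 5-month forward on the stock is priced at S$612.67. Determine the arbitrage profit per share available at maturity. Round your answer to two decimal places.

PV(dividends) I = 6.41·e^(−0.0499·1/12) = 6.3834
Fair forward F* = (S − I)·e^(rT) = (635.27 − 6.3834)·e^0.020792 = 628.8866 × 1.021010 = 642.0995
Market S$612.67 < fair 642.0995: forward underpriced → reverse cash-and-carry (short the stock, invest proceeds at r, pay the dividends, go long the forward).
Profit at T = |F_mkt − F*| = |612.67 − 642.0995| = S$29.43 per share

S$29.43 per share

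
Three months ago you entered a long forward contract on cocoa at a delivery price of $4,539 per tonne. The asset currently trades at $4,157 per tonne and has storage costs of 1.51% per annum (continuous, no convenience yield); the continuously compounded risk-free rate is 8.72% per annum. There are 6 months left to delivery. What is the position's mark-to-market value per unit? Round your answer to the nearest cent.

Current fair forward for the remaining 6 months: F = S·e^((r + u)·T), (r + u) = 0.0872 + 0.0151 = 0.1023
F = 4157 · e^(0.1023 × 6/12) = 4157 × 1.05248075 = 4375.1625
Value of long forward = (F − K)·e^(−rT) = (4375.1625 − 4539) · e^(−0.0872·6/12)
= -163.8375 × 0.95733682 = -156.85

-$156.85 per tonne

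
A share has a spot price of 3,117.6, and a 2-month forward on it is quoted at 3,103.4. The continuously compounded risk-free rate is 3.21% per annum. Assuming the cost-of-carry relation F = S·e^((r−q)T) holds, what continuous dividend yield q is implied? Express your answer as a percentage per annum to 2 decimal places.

From F = S·e^((r−q)T): (r − q) = ln(F/S)/T
ln(3103.4/3117.6) = ln(0.995445) = -0.004565
(r − q) = -0.004565 / (2/12) = -0.027390
q = r − ln(F/S)/T = 0.0321 + 0.027390 = 0.059490
q = 5.95%

5.95%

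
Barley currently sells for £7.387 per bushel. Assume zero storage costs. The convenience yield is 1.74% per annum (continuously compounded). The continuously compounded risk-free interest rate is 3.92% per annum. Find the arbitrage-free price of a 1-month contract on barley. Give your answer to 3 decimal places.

£7.400 per bushel

Net carry = r + u − y = 0.0392 + 0.0000 − 0.0174 = 0.0218
F = S·e^((r+u−y)T) = 7.387 · e^(0.0218 × 1/12) = 7.387 · e^0.001817
= 7.387 × 1.001819 = £7.400 per bushel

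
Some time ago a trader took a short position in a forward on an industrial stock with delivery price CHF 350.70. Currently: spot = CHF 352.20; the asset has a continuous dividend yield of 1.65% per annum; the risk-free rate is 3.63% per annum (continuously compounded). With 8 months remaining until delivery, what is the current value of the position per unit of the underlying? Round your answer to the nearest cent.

-CHF 6.03

Current fair forward for the remaining 8 months: F = S·e^((r − q)·T), (r − q) = 0.0363 − 0.0165 = 0.0198
F = 352.20 · e^(0.0198 × 8/12) = 352.20 × 1.013288 = 356.8800
Value of long forward = (F − K)·e^(−rT) = (356.8800 − 350.70) · e^(−0.0363·8/12)
= 6.1800 × 0.976090 = 6.03
Short position value = −(long value) = -CHF 6.03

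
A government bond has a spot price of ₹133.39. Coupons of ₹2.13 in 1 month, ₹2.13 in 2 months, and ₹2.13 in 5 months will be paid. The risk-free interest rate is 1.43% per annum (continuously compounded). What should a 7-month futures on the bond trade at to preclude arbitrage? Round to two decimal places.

₹128.08

PV(coupons) I = 2.13·e^(−0.0143·1/12) + 2.13·e^(−0.0143·2/12) + 2.13·e^(−0.0143·5/12)
I = 2.1275 + 2.1249 + 2.1173 = 6.3697
F = (S − I)·e^(rT) = (133.39 − 6.3697) · e^(0.0143·7/12)
= 127.0203 · e^0.008342 = 127.0203 × 1.008377 = ₹128.08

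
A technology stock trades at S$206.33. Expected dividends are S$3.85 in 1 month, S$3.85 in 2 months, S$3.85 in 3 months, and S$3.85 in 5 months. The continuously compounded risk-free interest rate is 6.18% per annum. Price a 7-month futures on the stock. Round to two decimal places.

PV(dividends) I = 3.85·e^(−0.0618·1/12) + 3.85·e^(−0.0618·2/12) + 3.85·e^(−0.0618·3/12) + 3.85·e^(−0.0618·5/12)
I = 3.8302 + 3.8105 + 3.7910 + 3.7521 = 15.1838
F = (S − I)·e^(rT) = (206.33 − 15.1838) · e^(0.0618·7/12)
= 191.1462 · e^0.036050 = 191.1462 × 1.036708 = S$198.16

S$198.16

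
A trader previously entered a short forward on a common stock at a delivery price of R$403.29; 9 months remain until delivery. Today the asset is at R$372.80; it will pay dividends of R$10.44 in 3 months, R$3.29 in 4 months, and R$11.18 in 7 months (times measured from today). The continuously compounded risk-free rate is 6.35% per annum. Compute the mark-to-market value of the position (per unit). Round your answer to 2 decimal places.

R$36.00

PV(remaining dividends) I = 10.44·e^(−0.0635·3/12) + 3.29·e^(−0.0635·4/12) + 11.18·e^(−0.0635·7/12) = 24.2701
Current forward F = (S − I)·e^(rT) = (372.80 − 24.2701)·e^(0.0635·9/12) = 348.5299 × 1.048777 = 365.5301
Value (long) = (F − K)·e^(−rT) = (365.5301 − 403.29) × 0.953491 = -36.0037
Short position value = −(long value) = R$36.00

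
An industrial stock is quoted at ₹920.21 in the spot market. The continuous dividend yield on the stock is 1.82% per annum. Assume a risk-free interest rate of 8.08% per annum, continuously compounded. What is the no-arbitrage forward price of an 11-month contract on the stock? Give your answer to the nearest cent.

F = S·e^((r − q)T) = 920.21 · e^((0.0808 − 0.0182) × 11/12)
= 920.21 · e^0.057383 = 920.21 × 1.059061
F = ₹974.56

₹974.56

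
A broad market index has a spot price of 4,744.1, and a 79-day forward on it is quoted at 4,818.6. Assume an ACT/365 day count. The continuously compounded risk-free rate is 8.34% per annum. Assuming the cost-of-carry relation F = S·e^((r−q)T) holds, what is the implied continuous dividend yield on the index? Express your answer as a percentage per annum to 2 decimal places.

1.14%

From F = S·e^((r−q)T): (r − q) = ln(F/S)/T
ln(4818.6/4744.1) = ln(1.015704) = 0.015582
(r − q) = 0.015582 / (79/365) = 0.071993
q = r − ln(F/S)/T = 0.0834 − 0.071993 = 0.011407
q = 1.14%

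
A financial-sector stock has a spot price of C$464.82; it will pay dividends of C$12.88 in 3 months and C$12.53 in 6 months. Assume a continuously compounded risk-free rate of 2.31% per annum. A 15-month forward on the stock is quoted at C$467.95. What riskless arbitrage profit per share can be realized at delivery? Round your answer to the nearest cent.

C$15.44 per share

PV(dividends) I = 12.88·e^(−0.0231·3/12) + 12.53·e^(−0.0231·6/12) = 25.1919
Fair forward F* = (S − I)·e^(rT) = (464.82 − 25.1919)·e^0.028875 = 439.6281 × 1.029296 = 452.5074
Market C$467.95 > fair 452.5074: forward overpriced → cash-and-carry (borrow at r, buy the stock and collect the dividends, short the forward).
Profit at T = |F_mkt − F*| = |467.95 − 452.5074| = C$15.44 per share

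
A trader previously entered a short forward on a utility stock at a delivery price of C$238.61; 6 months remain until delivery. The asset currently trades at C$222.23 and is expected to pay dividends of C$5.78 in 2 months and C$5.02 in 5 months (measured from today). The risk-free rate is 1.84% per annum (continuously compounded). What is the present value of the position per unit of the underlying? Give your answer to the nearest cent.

C$24.94

PV(remaining dividends) I = 5.78·e^(−0.0184·2/12) + 5.02·e^(−0.0184·5/12) = 10.7440
Current forward F = (S − I)·e^(rT) = (222.23 − 10.7440)·e^(0.0184·6/12) = 211.4860 × 1.009242 = 213.4406
Value (long) = (F − K)·e^(−rT) = (213.4406 − 238.61) × 0.990842 = -24.9389
Short position value = −(long value) = C$24.94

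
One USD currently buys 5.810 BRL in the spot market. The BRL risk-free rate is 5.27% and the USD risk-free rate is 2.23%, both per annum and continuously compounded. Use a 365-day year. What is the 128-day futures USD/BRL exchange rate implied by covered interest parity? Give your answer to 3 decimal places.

5.872

F = S·e^((r_BRL − r_USD)T) = 5.810 · e^((0.0527 − 0.0223) × 128/365)
= 5.810 · e^0.010661 = 5.810 × 1.010718
F = 5.872 BRL per USD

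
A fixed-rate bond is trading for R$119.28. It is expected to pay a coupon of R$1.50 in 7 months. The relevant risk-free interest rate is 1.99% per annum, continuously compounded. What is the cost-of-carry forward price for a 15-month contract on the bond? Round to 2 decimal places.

R$120.76

PV(coupons) I = 1.50·e^(−0.0199·7/12)
I = 1.4827
F = (S − I)·e^(rT) = (119.28 − 1.4827) · e^(0.0199·15/12)
= 117.7973 · e^0.024875 = 117.7973 × 1.025187 = R$120.76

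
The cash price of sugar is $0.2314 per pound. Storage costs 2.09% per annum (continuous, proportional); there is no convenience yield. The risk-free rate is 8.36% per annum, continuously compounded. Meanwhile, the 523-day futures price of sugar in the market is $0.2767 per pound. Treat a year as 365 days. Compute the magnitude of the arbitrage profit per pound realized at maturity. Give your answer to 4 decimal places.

$0.0079 per pound

Fair futures: F* = S·e^(carry·T), with carry = (r + u) = 0.0836 + 0.0209 = 0.1045
F* = 0.2314 · e^(0.1045 × 523/365) = 0.2314 · e^0.149736 = 0.2314 × 1.161528 = $0.2688
Market $0.2767 > fair $0.2688: forward overpriced → cash-and-carry (buy spot, short the forward).
At maturity, profit = |F_mkt − F*| = |0.2767 − 0.2688| = $0.0079 per pound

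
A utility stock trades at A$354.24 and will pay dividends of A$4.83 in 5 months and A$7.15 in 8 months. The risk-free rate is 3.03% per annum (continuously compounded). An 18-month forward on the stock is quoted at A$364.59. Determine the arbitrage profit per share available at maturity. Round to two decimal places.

PV(dividends) I = 4.83·e^(−0.0303·5/12) + 7.15·e^(−0.0303·8/12) = 11.7764
Fair forward F* = (S − I)·e^(rT) = (354.24 − 11.7764)·e^0.045450 = 342.4636 × 1.046499 = 358.3878
Market A$364.59 > fair 358.3878: forward overpriced → cash-and-carry (borrow at r, buy the stock and collect the dividends, short the forward).
Profit at T = |F_mkt − F*| = |364.59 − 358.3878| = A$6.20 per share

A$6.20 per share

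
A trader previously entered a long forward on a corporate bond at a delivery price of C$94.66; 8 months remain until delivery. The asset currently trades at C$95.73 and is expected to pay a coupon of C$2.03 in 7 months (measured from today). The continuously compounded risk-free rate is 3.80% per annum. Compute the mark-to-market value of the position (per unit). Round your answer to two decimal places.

C$1.45

PV(remaining coupons) I = 2.03·e^(−0.0380·7/12) = 1.9855
Current forward F = (S − I)·e^(rT) = (95.73 − 1.9855)·e^(0.0380·8/12) = 93.7445 × 1.025657 = 96.1497
Value (long) = (F − K)·e^(−rT) = (96.1497 − 94.66) × 0.974985 = 1.4524
Value = C$1.45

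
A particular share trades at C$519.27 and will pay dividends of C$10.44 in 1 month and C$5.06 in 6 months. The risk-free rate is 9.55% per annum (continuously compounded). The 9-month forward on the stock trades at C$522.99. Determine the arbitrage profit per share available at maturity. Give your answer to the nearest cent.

PV(dividends) I = 10.44·e^(−0.0955·1/12) + 5.06·e^(−0.0955·6/12) = 15.1813
Fair forward F* = (S − I)·e^(rT) = (519.27 − 15.1813)·e^0.071625 = 504.0887 × 1.074252 = 541.5183
Market C$522.99 < fair 541.5183: forward underpriced → reverse cash-and-carry (short the stock, invest proceeds at r, pay the dividends, go long the forward).
Profit at T = |F_mkt − F*| = |522.99 − 541.5183| = C$18.53 per share

C$18.53 per share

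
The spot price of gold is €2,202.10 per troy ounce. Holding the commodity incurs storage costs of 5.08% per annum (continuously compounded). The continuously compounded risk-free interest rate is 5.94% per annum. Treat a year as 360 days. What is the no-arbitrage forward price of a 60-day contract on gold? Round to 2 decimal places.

€2,242.92 per troy ounce

Net carry = r + u − y = 0.0594 + 0.0508 − 0.0000 = 0.1102
F = S·e^((r+u−y)T) = 2202.10 · e^(0.1102 × 60/360) = 2202.10 · e^0.01836667
= 2202.10 × 1.01853637 = €2,242.92 per troy ounce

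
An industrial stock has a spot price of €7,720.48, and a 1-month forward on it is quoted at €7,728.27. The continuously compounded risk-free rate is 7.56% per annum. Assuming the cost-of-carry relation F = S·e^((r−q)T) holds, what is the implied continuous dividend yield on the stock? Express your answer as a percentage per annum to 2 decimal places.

6.35%

From F = S·e^((r−q)T): (r − q) = ln(F/S)/T
ln(7728.27/7720.48) = ln(1.001009) = 0.001008
(r − q) = 0.001008 / (1/12) = 0.012096
q = r − ln(F/S)/T = 0.0756 − 0.012096 = 0.063504
q = 6.35%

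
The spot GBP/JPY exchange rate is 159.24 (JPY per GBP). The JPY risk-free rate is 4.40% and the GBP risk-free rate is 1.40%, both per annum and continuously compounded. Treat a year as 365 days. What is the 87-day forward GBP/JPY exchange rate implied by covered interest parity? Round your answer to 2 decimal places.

F = S·e^((r_JPY − r_GBP)T) = 159.24 · e^((0.0440 − 0.0140) × 87/365)
= 159.24 · e^0.007151 = 159.24 × 1.007177
F = 160.38 JPY per GBP

160.38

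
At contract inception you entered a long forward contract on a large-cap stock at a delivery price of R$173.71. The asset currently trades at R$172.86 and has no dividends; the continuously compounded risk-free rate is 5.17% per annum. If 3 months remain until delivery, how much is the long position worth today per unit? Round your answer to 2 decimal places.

R$1.38

Current fair forward for the remaining 3 months: F = S·e^(r·T), r = 0.0517
F = 172.86 · e^(0.0517 × 3/12) = 172.86 × 1.013009 = 175.1087
Value of long forward = (F − K)·e^(−rT) = (175.1087 − 173.71) · e^(−0.0517·3/12)
= 1.3987 × 0.987158 = 1.38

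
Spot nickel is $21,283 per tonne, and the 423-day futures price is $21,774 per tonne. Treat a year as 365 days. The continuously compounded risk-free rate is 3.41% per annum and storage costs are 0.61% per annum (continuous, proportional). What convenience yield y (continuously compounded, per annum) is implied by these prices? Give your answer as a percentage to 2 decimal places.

F = S·e^((r+u−y)T) ⇒ (r+u−y) = ln(F/S)/T
ln(21774/21283) = 0.022808; /T ⇒ 0.019681
y = r + u − ln(F/S)/T = 0.0341 + 0.0061 − 0.019681 = 0.020519
y = 2.05%

2.05%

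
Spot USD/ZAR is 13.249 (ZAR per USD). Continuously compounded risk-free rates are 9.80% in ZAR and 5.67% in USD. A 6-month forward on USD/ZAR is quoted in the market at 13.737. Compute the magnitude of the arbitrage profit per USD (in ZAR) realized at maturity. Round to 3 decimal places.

Fair forward: F* = S·e^(carry·T), with carry = (r_ZAR − r_USD) = 0.0980 − 0.0567 = 0.0413
F* = 13.249 · e^(0.0413 × 6/12) = 13.249 · e^0.020650 = 13.249 × 1.020865 = 13.5254
Market 13.737 > fair 13.5254: forward overpriced → cash-and-carry (buy spot, short the forward).
At maturity, profit = |F_mkt − F*| = |13.737 − 13.5254| = 0.212 per USD (in ZAR)

0.212 per USD (in ZAR)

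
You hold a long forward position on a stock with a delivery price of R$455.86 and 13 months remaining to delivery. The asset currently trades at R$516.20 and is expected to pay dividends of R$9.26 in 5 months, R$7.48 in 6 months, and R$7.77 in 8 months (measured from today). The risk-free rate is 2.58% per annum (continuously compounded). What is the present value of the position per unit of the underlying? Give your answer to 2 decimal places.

PV(remaining dividends) I = 9.26·e^(−0.0258·5/12) + 7.48·e^(−0.0258·6/12) + 7.77·e^(−0.0258·8/12) = 24.1826
Current forward F = (S − I)·e^(rT) = (516.20 − 24.1826)·e^(0.0258·13/12) = 492.0174 × 1.028344 = 505.9631
Value (long) = (F − K)·e^(−rT) = (505.9631 − 455.86) × 0.972437 = 48.7221
Value = R$48.72

R$48.72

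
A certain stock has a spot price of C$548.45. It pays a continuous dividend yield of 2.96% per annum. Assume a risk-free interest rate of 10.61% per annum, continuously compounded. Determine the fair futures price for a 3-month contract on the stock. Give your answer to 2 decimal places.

C$559.04

F = S·e^((r − q)T) = 548.45 · e^((0.1061 − 0.0296) × 3/12)
= 548.45 · e^0.019125 = 548.45 × 1.019309
F = C$559.04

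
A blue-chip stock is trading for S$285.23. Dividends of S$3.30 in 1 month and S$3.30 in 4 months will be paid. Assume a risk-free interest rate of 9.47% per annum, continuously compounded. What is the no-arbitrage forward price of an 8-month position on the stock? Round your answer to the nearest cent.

S$296.92

PV(dividends) I = 3.30·e^(−0.0947·1/12) + 3.30·e^(−0.0947·4/12)
I = 3.2741 + 3.1975 = 6.4716
F = (S − I)·e^(rT) = (285.23 − 6.4716) · e^(0.0947·8/12)
= 278.7584 · e^0.063133 = 278.7584 × 1.065168 = S$296.92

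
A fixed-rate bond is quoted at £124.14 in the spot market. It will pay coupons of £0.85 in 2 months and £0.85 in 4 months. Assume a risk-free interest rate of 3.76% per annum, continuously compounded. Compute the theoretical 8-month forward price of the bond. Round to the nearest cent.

£125.56

PV(coupons) I = 0.85·e^(−0.0376·2/12) + 0.85·e^(−0.0376·4/12)
I = 0.8447 + 0.8394 = 1.6841
F = (S − I)·e^(rT) = (124.14 − 1.6841) · e^(0.0376·8/12)
= 122.4559 · e^0.025067 = 122.4559 × 1.025384 = £125.56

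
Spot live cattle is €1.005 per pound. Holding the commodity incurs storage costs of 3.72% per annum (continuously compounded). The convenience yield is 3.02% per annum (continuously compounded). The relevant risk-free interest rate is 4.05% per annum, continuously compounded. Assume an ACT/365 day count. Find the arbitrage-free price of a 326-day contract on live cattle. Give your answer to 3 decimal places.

Net carry = r + u − y = 0.0405 + 0.0372 − 0.0302 = 0.0475
F = S·e^((r+u−y)T) = 1.005 · e^(0.0475 × 326/365) = 1.005 · e^0.042425
= 1.005 × 1.043338 = €1.049 per pound

€1.049 per pound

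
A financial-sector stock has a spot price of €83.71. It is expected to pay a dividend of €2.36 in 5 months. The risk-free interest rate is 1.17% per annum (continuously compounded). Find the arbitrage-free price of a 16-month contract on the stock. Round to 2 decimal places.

PV(dividends) I = 2.36·e^(−0.0117·5/12)
I = 2.3485
F = (S − I)·e^(rT) = (83.71 − 2.3485) · e^(0.0117·16/12)
= 81.3615 · e^0.015600 = 81.3615 × 1.015722 = €82.64

€82.64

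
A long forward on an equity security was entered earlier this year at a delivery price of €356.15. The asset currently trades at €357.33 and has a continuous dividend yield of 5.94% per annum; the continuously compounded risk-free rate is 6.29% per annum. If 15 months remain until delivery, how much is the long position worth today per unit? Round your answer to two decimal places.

€2.54

Current fair forward for the remaining 15 months: F = S·e^((r − q)·T), (r − q) = 0.0629 − 0.0594 = 0.0035
F = 357.33 · e^(0.0035 × 15/12) = 357.33 × 1.004385 = 358.8969
Value of long forward = (F − K)·e^(−rT) = (358.8969 − 356.15) · e^(−0.0629·15/12)
= 2.7469 × 0.924387 = 2.54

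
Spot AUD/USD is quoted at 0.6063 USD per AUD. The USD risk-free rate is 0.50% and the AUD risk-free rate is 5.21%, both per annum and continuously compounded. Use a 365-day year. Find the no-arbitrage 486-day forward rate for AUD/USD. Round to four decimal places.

F = S·e^((r_USD − r_AUD)T) = 0.6063 · e^((0.0050 − 0.0521) × 486/365)
= 0.6063 · e^-0.062714 = 0.6063 × 0.939212
F = 0.5694 USD per AUD

0.5694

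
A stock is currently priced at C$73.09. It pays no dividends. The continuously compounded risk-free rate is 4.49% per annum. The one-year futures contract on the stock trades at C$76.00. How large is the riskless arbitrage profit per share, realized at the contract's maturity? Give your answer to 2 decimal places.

C$0.45 per share

Fair futures: F* = S·e^(carry·T), with carry = r = 0.0449
F* = 73.09 · e^(0.0449 × 12/12) = 73.09 · e^0.044900 = 73.09 × 1.045923 = C$76.4465
Market C$76.00 < fair C$76.4465: forward underpriced → reverse cash-and-carry (short spot, go long the forward).
At maturity, profit = |F_mkt − F*| = |76.00 − 76.4465| = C$0.45 per share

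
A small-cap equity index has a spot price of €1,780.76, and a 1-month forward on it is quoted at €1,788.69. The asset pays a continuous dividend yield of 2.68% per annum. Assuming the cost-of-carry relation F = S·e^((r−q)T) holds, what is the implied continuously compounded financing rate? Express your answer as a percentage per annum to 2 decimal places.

8.01%

From F = S·e^((r−q)T): (r − q) = ln(F/S)/T
ln(1788.69/1780.76) = ln(1.004453) = 0.004443
(r − q) = 0.004443 / (1/12) = 0.053316
r = ln(F/S)/T + q = 0.053316 + 0.0268 = 0.080116
r = 8.01%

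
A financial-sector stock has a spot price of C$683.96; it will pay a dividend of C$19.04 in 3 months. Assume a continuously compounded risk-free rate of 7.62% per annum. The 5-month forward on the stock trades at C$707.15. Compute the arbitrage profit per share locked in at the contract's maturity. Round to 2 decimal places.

C$20.41 per share

PV(dividends) I = 19.04·e^(−0.0762·3/12) = 18.6807
Fair forward F* = (S − I)·e^(rT) = (683.96 − 18.6807)·e^0.031750 = 665.2793 × 1.032259 = 686.7405
Market C$707.15 > fair 686.7405: forward overpriced → cash-and-carry (borrow at r, buy the stock and collect the dividends, short the forward).
Profit at T = |F_mkt − F*| = |707.15 − 686.7405| = C$20.41 per share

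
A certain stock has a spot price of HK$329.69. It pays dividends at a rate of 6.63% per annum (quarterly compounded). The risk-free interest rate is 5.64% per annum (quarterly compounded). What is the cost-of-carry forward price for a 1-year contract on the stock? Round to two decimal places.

F = S · (1+r/4)^(4T) / (1+q/4)^(4T)
= 329.69 × 1.057604 / 1.067967 = 329.69 × 0.990297
F = HK$326.49

HK$326.49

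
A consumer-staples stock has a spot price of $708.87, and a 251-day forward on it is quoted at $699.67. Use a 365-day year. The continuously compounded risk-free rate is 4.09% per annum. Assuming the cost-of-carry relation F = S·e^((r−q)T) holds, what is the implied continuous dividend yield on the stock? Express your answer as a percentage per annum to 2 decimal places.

5.99%

From F = S·e^((r−q)T): (r − q) = ln(F/S)/T
ln(699.67/708.87) = ln(0.987022) = -0.013063
(r − q) = -0.013063 / (251/365) = -0.018996
q = r − ln(F/S)/T = 0.0409 + 0.018996 = 0.059896
q = 5.99%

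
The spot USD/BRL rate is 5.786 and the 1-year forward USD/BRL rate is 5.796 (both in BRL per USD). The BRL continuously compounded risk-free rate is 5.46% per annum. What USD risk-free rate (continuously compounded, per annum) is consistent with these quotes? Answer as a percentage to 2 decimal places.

F = S·e^((r_BRL − r_USD)T) ⇒ r_USD = r_BRL − ln(F/S)/T
ln(5.796/5.786) = 0.001727; /(1) = 0.001727
r_USD = 0.0546 − 0.001727 = 0.052873
r_USD = 5.29%

5.29%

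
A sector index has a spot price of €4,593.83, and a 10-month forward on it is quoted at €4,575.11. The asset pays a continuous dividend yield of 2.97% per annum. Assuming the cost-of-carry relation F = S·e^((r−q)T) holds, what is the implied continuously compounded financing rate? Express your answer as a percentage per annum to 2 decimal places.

2.48%

From F = S·e^((r−q)T): (r − q) = ln(F/S)/T
ln(4575.11/4593.83) = ln(0.995925) = -0.004083
(r − q) = -0.004083 / (10/12) = -0.004900
r = ln(F/S)/T + q = -0.004900 + 0.0297 = 0.024800
r = 2.48%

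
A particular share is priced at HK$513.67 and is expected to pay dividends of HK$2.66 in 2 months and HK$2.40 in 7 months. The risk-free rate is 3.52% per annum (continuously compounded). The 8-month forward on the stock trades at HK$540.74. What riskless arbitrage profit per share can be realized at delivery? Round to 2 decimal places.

HK$19.99 per share

PV(dividends) I = 2.66·e^(−0.0352·2/12) + 2.40·e^(−0.0352·7/12) = 4.9957
Fair forward F* = (S − I)·e^(rT) = (513.67 − 4.9957)·e^0.023467 = 508.6743 × 1.023745 = 520.7528
Market HK$540.74 > fair 520.7528: forward overpriced → cash-and-carry (borrow at r, buy the stock and collect the dividends, short the forward).
Profit at T = |F_mkt − F*| = |540.74 − 520.7528| = HK$19.99 per share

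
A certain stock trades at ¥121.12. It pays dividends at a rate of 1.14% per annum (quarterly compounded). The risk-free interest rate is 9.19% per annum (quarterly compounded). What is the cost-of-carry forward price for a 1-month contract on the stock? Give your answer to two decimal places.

¥121.92

F = S · (1+r/4)^(4T) / (1+q/4)^(4T)
= 121.12 × 1.007600 / 1.000949 = 121.12 × 1.006645
F = ¥121.92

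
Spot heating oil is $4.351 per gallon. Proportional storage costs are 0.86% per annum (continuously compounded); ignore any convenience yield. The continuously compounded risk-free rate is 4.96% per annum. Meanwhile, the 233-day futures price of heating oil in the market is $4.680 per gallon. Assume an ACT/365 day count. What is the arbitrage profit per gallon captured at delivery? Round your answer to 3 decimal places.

$0.164 per gallon

Fair futures: F* = S·e^(carry·T), with carry = (r + u) = 0.0496 + 0.0086 = 0.0582
F* = 4.351 · e^(0.0582 × 233/365) = 4.351 · e^0.037152 = 4.351 × 1.037851 = $4.5157
Market $4.680 > fair $4.5157: forward overpriced → cash-and-carry (buy spot, short the forward).
At maturity, profit = |F_mkt − F*| = |4.680 − 4.5157| = $0.164 per gallon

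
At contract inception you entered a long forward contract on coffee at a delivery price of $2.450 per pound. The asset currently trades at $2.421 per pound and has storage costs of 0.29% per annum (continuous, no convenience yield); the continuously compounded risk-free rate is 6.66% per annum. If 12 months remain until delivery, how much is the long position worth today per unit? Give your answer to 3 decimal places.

Current fair forward for the remaining 12 months: F = S·e^((r + u)·T), (r + u) = 0.0666 + 0.0029 = 0.0695
F = 2.421 · e^(0.0695 × 12/12) = 2.421 × 1.071972 = 2.5952
Value of long forward = (F − K)·e^(−rT) = (2.5952 − 2.450) · e^(−0.0666·12/12)
= 0.1452 × 0.935569 = 0.136

$0.136 per pound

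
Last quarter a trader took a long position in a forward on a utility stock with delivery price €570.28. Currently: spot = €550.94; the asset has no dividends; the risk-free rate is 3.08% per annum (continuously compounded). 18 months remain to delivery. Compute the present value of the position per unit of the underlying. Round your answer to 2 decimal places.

Current fair forward for the remaining 18 months: F = S·e^(r·T), r = 0.0308
F = 550.94 · e^(0.0308 × 18/12) = 550.94 × 1.047284 = 576.9906
Value of long forward = (F − K)·e^(−rT) = (576.9906 − 570.28) · e^(−0.0308·18/12)
= 6.7106 × 0.954851 = 6.41

€6.41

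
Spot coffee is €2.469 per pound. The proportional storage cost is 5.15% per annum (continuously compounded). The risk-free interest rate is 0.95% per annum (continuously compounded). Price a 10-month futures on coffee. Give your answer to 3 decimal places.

€2.598 per pound

Net carry = r + u − y = 0.0095 + 0.0515 − 0.0000 = 0.0610
F = S·e^((r+u−y)T) = 2.469 · e^(0.0610 × 10/12) = 2.469 · e^0.050833
= 2.469 × 1.052147 = €2.598 per pound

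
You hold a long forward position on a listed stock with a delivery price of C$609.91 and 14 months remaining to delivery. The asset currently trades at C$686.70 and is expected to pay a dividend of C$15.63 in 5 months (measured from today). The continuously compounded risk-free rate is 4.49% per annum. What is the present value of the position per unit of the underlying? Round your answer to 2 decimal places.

PV(remaining dividends) I = 15.63·e^(−0.0449·5/12) = 15.3403
Current forward F = (S − I)·e^(rT) = (686.70 − 15.3403)·e^(0.0449·14/12) = 671.3597 × 1.053780 = 707.4654
Value (long) = (F − K)·e^(−rT) = (707.4654 − 609.91) × 0.948965 = 92.5767
Value = C$92.58

C$92.58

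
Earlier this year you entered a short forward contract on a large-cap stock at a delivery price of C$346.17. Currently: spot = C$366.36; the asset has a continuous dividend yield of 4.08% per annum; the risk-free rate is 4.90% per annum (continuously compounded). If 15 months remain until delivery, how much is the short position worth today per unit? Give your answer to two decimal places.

-C$22.54

Current fair forward for the remaining 15 months: F = S·e^((r − q)·T), (r − q) = 0.0490 − 0.0408 = 0.0082
F = 366.36 · e^(0.0082 × 15/12) = 366.36 × 1.010303 = 370.1346
Value of long forward = (F − K)·e^(−rT) = (370.1346 − 346.17) · e^(−0.0490·15/12)
= 23.9646 × 0.940588 = 22.54
Short position value = −(long value) = -C$22.54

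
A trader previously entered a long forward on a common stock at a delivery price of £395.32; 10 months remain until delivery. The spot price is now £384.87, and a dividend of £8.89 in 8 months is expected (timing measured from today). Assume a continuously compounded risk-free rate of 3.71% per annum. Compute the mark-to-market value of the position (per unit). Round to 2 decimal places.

-£7.09

PV(remaining dividends) I = 8.89·e^(−0.0371·8/12) = 8.6728
Current forward F = (S − I)·e^(rT) = (384.87 − 8.6728)·e^(0.0371·10/12) = 376.1972 × 1.031400 = 388.0098
Value (long) = (F − K)·e^(−rT) = (388.0098 − 395.32) × 0.969556 = -7.0876
Value = -£7.09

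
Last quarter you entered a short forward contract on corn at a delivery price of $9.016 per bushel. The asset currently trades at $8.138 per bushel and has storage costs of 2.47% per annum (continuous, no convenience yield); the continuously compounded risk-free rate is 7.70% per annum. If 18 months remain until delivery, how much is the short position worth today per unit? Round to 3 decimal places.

Current fair forward for the remaining 18 months: F = S·e^((r + u)·T), (r + u) = 0.0770 + 0.0247 = 0.1017
F = 8.138 · e^(0.1017 × 18/12) = 8.138 × 1.164801 = 9.4792
Value of long forward = (F − K)·e^(−rT) = (9.4792 − 9.016) · e^(−0.0770·18/12)
= 0.4632 × 0.890921 = 0.413
Short position value = −(long value) = -$0.413

-$0.413 per bushel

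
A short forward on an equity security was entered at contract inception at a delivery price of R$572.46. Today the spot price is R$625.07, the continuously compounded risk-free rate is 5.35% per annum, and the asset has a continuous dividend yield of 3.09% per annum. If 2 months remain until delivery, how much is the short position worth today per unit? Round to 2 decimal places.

Current fair forward for the remaining 2 months: F = S·e^((r − q)·T), (r − q) = 0.0535 − 0.0309 = 0.0226
F = 625.07 · e^(0.0226 × 2/12) = 625.07 × 1.003774 = 627.4290
Value of long forward = (F − K)·e^(−rT) = (627.4290 − 572.46) · e^(−0.0535·2/12)
= 54.9690 × 0.991123 = 54.48
Short position value = −(long value) = -R$54.48

-R$54.48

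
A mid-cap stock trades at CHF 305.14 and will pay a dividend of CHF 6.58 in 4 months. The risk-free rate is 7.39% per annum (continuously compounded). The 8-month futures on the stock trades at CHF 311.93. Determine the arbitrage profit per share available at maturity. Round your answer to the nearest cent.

PV(dividends) I = 6.58·e^(−0.0739·4/12) = 6.4199
Fair futures F* = (S − I)·e^(rT) = (305.14 − 6.4199)·e^0.049267 = 298.7201 × 1.050501 = 313.8058
Market CHF 311.93 < fair 313.8058: forward underpriced → reverse cash-and-carry (short the stock, invest proceeds at r, pay the dividends, go long the forward).
Profit at T = |F_mkt − F*| = |311.93 − 313.8058| = CHF 1.88 per share

CHF 1.88 per share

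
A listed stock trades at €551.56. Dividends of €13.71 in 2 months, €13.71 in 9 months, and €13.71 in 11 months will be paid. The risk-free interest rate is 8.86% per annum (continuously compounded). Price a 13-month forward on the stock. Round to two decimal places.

PV(dividends) I = 13.71·e^(−0.0886·2/12) + 13.71·e^(−0.0886·9/12) + 13.71·e^(−0.0886·11/12)
I = 13.5090 + 12.8286 + 12.6405 = 38.9781
F = (S − I)·e^(rT) = (551.56 − 38.9781) · e^(0.0886·13/12)
= 512.5819 · e^0.095983 = 512.5819 × 1.100740 = €564.22

€564.22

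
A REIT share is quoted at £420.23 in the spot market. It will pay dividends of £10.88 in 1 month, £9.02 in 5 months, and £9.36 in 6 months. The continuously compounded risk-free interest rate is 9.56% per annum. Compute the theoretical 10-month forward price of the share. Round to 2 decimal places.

PV(dividends) I = 10.88·e^(−0.0956·1/12) + 9.02·e^(−0.0956·5/12) + 9.36·e^(−0.0956·6/12)
I = 10.7937 + 8.6678 + 8.9231 = 28.3846
F = (S − I)·e^(rT) = (420.23 − 28.3846) · e^(0.0956·10/12)
= 391.8454 · e^0.079667 = 391.8454 × 1.082926 = £424.34

£424.34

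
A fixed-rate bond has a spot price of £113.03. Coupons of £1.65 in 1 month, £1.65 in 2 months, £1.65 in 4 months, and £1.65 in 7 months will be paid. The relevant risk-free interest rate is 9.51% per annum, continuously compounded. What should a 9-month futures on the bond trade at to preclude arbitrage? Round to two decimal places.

PV(coupons) I = 1.65·e^(−0.0951·1/12) + 1.65·e^(−0.0951·2/12) + 1.65·e^(−0.0951·4/12) + 1.65·e^(−0.0951·7/12)
I = 1.6370 + 1.6241 + 1.5985 + 1.5610 = 6.4206
F = (S − I)·e^(rT) = (113.03 − 6.4206) · e^(0.0951·9/12)
= 106.6094 · e^0.071325 = 106.6094 × 1.073930 = £114.49

£114.49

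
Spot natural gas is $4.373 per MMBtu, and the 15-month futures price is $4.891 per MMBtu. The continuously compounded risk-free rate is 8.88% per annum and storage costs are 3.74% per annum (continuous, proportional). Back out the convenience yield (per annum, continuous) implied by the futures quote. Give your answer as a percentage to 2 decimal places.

3.66%

F = S·e^((r+u−y)T) ⇒ (r+u−y) = ln(F/S)/T
ln(4.891/4.373) = 0.111948; /T ⇒ 0.089558
y = r + u − ln(F/S)/T = 0.0888 + 0.0374 − 0.089558 = 0.036642
y = 3.66%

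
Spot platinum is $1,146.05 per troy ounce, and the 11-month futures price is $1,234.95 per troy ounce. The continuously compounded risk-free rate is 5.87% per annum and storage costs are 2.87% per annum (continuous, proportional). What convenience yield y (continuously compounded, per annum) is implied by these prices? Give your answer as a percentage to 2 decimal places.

0.59%

F = S·e^((r+u−y)T) ⇒ (r+u−y) = ln(F/S)/T
ln(1234.95/1146.05) = 0.074709; /T ⇒ 0.081501
y = r + u − ln(F/S)/T = 0.0587 + 0.0287 − 0.081501 = 0.005899
y = 0.59%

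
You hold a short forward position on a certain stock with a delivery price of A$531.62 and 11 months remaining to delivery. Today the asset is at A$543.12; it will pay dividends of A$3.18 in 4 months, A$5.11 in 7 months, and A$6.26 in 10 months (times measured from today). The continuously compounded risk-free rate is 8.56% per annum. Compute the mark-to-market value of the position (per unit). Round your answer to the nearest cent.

PV(remaining dividends) I = 3.18·e^(−0.0856·4/12) + 5.11·e^(−0.0856·7/12) + 6.26·e^(−0.0856·10/12) = 13.7807
Current forward F = (S − I)·e^(rT) = (543.12 − 13.7807)·e^(0.0856·11/12) = 529.3393 × 1.081627 = 572.5477
Value (long) = (F − K)·e^(−rT) = (572.5477 − 531.62) × 0.924533 = 37.8390
Short position value = −(long value) = -A$37.84

-A$37.84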